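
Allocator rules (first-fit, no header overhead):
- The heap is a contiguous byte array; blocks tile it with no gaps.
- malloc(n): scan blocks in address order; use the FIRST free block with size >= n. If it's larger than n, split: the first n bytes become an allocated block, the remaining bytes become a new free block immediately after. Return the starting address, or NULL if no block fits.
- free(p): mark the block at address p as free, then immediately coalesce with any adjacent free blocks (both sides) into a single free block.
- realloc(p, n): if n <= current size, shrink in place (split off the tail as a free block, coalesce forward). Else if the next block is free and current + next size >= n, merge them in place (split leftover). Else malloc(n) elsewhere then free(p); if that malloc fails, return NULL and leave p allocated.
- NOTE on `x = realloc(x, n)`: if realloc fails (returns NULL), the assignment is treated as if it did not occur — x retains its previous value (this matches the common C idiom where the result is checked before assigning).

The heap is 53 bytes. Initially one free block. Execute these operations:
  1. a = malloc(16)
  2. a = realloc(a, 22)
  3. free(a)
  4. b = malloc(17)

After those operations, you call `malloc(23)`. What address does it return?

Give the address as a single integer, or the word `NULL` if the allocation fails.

Answer: 17

Derivation:
Op 1: a = malloc(16) -> a = 0; heap: [0-15 ALLOC][16-52 FREE]
Op 2: a = realloc(a, 22) -> a = 0; heap: [0-21 ALLOC][22-52 FREE]
Op 3: free(a) -> (freed a); heap: [0-52 FREE]
Op 4: b = malloc(17) -> b = 0; heap: [0-16 ALLOC][17-52 FREE]
malloc(23): first-fit scan over [0-16 ALLOC][17-52 FREE] -> 17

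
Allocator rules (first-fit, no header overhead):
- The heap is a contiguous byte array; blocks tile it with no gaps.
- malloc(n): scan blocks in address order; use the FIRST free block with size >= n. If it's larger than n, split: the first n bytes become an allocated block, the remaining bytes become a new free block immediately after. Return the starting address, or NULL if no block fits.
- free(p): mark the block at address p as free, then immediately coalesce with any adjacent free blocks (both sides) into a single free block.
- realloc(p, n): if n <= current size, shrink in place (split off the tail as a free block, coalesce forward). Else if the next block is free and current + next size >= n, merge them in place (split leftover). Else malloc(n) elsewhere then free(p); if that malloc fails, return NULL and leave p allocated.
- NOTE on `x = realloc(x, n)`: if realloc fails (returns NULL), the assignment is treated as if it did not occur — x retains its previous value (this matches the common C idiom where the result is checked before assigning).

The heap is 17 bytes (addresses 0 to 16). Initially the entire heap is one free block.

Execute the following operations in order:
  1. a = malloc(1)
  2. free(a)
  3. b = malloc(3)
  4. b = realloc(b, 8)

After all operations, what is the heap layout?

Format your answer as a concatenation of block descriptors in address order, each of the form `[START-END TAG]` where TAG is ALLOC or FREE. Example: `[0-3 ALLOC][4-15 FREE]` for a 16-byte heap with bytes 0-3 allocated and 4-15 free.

Op 1: a = malloc(1) -> a = 0; heap: [0-0 ALLOC][1-16 FREE]
Op 2: free(a) -> (freed a); heap: [0-16 FREE]
Op 3: b = malloc(3) -> b = 0; heap: [0-2 ALLOC][3-16 FREE]
Op 4: b = realloc(b, 8) -> b = 0; heap: [0-7 ALLOC][8-16 FREE]

Answer: [0-7 ALLOC][8-16 FREE]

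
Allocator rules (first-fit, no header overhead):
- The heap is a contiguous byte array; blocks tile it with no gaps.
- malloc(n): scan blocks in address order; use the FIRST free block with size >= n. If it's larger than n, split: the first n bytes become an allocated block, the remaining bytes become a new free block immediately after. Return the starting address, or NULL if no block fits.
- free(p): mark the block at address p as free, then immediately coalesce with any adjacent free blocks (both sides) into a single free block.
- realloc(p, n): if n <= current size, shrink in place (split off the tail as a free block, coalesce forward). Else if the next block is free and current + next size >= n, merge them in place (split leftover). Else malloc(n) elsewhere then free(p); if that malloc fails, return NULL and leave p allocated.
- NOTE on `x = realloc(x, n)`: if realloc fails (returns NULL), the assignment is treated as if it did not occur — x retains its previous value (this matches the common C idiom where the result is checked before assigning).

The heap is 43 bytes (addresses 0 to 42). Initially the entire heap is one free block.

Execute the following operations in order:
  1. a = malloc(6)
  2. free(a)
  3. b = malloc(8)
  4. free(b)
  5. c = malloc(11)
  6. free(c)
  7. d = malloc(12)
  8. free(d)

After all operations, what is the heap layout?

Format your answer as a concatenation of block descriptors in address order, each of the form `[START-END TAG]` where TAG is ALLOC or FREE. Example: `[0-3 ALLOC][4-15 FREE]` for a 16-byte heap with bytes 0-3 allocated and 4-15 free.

Answer: [0-42 FREE]

Derivation:
Op 1: a = malloc(6) -> a = 0; heap: [0-5 ALLOC][6-42 FREE]
Op 2: free(a) -> (freed a); heap: [0-42 FREE]
Op 3: b = malloc(8) -> b = 0; heap: [0-7 ALLOC][8-42 FREE]
Op 4: free(b) -> (freed b); heap: [0-42 FREE]
Op 5: c = malloc(11) -> c = 0; heap: [0-10 ALLOC][11-42 FREE]
Op 6: free(c) -> (freed c); heap: [0-42 FREE]
Op 7: d = malloc(12) -> d = 0; heap: [0-11 ALLOC][12-42 FREE]
Op 8: free(d) -> (freed d); heap: [0-42 FREE]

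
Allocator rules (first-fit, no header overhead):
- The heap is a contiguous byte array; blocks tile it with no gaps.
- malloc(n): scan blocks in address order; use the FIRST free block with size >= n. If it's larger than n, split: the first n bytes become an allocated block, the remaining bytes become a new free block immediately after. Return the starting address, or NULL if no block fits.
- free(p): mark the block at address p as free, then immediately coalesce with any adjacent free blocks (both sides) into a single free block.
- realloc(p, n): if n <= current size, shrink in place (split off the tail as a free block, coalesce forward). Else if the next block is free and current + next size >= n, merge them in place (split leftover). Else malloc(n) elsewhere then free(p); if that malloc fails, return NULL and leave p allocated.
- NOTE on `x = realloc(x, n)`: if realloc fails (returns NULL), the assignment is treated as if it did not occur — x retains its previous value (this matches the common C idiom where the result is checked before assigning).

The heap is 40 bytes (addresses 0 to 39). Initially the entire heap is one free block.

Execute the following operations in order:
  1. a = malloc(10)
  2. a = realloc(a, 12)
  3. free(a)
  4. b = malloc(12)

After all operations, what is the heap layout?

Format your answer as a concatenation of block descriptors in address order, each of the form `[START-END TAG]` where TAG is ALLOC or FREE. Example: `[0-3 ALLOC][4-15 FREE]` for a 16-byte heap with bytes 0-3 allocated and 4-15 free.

Op 1: a = malloc(10) -> a = 0; heap: [0-9 ALLOC][10-39 FREE]
Op 2: a = realloc(a, 12) -> a = 0; heap: [0-11 ALLOC][12-39 FREE]
Op 3: free(a) -> (freed a); heap: [0-39 FREE]
Op 4: b = malloc(12) -> b = 0; heap: [0-11 ALLOC][12-39 FREE]

Answer: [0-11 ALLOC][12-39 FREE]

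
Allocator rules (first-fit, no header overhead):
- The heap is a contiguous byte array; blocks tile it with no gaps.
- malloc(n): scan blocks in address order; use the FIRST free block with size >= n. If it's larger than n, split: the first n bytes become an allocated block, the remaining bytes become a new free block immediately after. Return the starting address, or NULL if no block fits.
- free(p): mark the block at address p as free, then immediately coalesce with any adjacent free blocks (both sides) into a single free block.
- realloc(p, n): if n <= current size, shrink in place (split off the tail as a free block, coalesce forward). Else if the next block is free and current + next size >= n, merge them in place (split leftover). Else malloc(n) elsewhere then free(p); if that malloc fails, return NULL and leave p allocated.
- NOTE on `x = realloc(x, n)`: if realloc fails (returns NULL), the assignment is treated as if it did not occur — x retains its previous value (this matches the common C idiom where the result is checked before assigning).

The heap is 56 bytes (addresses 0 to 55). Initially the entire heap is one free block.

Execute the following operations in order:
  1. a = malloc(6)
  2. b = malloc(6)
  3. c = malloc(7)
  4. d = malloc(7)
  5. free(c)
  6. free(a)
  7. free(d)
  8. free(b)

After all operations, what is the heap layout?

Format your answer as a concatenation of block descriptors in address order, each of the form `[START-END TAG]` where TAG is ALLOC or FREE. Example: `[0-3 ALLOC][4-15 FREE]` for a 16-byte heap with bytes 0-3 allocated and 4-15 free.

Answer: [0-55 FREE]

Derivation:
Op 1: a = malloc(6) -> a = 0; heap: [0-5 ALLOC][6-55 FREE]
Op 2: b = malloc(6) -> b = 6; heap: [0-5 ALLOC][6-11 ALLOC][12-55 FREE]
Op 3: c = malloc(7) -> c = 12; heap: [0-5 ALLOC][6-11 ALLOC][12-18 ALLOC][19-55 FREE]
Op 4: d = malloc(7) -> d = 19; heap: [0-5 ALLOC][6-11 ALLOC][12-18 ALLOC][19-25 ALLOC][26-55 FREE]
Op 5: free(c) -> (freed c); heap: [0-5 ALLOC][6-11 ALLOC][12-18 FREE][19-25 ALLOC][26-55 FREE]
Op 6: free(a) -> (freed a); heap: [0-5 FREE][6-11 ALLOC][12-18 FREE][19-25 ALLOC][26-55 FREE]
Op 7: free(d) -> (freed d); heap: [0-5 FREE][6-11 ALLOC][12-55 FREE]
Op 8: free(b) -> (freed b); heap: [0-55 FREE]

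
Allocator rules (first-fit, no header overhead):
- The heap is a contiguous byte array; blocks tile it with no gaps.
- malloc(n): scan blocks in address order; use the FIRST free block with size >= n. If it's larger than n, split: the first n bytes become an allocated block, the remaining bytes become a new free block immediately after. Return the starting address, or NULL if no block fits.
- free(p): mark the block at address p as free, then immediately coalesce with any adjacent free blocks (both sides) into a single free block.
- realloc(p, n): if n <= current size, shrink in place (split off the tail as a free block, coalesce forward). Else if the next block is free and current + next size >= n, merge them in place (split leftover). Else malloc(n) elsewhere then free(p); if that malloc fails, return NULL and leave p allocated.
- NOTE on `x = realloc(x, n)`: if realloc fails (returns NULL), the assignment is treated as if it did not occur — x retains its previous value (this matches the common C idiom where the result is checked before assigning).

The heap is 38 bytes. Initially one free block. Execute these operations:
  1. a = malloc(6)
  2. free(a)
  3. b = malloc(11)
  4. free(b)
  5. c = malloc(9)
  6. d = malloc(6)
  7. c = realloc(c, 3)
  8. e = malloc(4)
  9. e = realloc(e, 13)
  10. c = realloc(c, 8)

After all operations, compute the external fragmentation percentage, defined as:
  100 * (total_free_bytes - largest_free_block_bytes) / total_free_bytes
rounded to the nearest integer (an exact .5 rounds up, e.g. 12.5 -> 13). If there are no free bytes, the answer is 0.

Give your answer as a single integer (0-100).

Op 1: a = malloc(6) -> a = 0; heap: [0-5 ALLOC][6-37 FREE]
Op 2: free(a) -> (freed a); heap: [0-37 FREE]
Op 3: b = malloc(11) -> b = 0; heap: [0-10 ALLOC][11-37 FREE]
Op 4: free(b) -> (freed b); heap: [0-37 FREE]
Op 5: c = malloc(9) -> c = 0; heap: [0-8 ALLOC][9-37 FREE]
Op 6: d = malloc(6) -> d = 9; heap: [0-8 ALLOC][9-14 ALLOC][15-37 FREE]
Op 7: c = realloc(c, 3) -> c = 0; heap: [0-2 ALLOC][3-8 FREE][9-14 ALLOC][15-37 FREE]
Op 8: e = malloc(4) -> e = 3; heap: [0-2 ALLOC][3-6 ALLOC][7-8 FREE][9-14 ALLOC][15-37 FREE]
Op 9: e = realloc(e, 13) -> e = 15; heap: [0-2 ALLOC][3-8 FREE][9-14 ALLOC][15-27 ALLOC][28-37 FREE]
Op 10: c = realloc(c, 8) -> c = 0; heap: [0-7 ALLOC][8-8 FREE][9-14 ALLOC][15-27 ALLOC][28-37 FREE]
Free blocks: [1 10] total_free=11 largest=10 -> 100*(11-10)/11 = 100/11 ≈ 9.091 -> rounds to 9

Answer: 9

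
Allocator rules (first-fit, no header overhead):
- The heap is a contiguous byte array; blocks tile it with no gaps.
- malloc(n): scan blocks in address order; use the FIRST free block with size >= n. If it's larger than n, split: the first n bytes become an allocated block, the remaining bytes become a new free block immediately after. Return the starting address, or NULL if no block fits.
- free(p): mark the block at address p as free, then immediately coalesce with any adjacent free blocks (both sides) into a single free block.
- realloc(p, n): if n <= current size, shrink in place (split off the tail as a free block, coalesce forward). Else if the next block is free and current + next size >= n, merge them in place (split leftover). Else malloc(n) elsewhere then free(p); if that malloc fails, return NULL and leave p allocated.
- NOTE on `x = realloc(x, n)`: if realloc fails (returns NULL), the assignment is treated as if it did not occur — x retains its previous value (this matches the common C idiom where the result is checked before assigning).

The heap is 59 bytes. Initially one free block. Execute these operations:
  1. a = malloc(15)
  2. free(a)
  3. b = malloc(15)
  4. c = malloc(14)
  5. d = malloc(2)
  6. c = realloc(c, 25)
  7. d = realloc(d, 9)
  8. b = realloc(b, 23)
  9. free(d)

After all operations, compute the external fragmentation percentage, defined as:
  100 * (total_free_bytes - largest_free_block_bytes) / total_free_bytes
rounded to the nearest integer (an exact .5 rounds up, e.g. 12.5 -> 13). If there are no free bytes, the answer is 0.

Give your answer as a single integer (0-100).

Answer: 16

Derivation:
Op 1: a = malloc(15) -> a = 0; heap: [0-14 ALLOC][15-58 FREE]
Op 2: free(a) -> (freed a); heap: [0-58 FREE]
Op 3: b = malloc(15) -> b = 0; heap: [0-14 ALLOC][15-58 FREE]
Op 4: c = malloc(14) -> c = 15; heap: [0-14 ALLOC][15-28 ALLOC][29-58 FREE]
Op 5: d = malloc(2) -> d = 29; heap: [0-14 ALLOC][15-28 ALLOC][29-30 ALLOC][31-58 FREE]
Op 6: c = realloc(c, 25) -> c = 31; heap: [0-14 ALLOC][15-28 FREE][29-30 ALLOC][31-55 ALLOC][56-58 FREE]
Op 7: d = realloc(d, 9) -> d = 15; heap: [0-14 ALLOC][15-23 ALLOC][24-30 FREE][31-55 ALLOC][56-58 FREE]
Op 8: b = realloc(b, 23) -> NULL (b unchanged); heap: [0-14 ALLOC][15-23 ALLOC][24-30 FREE][31-55 ALLOC][56-58 FREE]
Op 9: free(d) -> (freed d); heap: [0-14 ALLOC][15-30 FREE][31-55 ALLOC][56-58 FREE]
Free blocks: [16 3] total_free=19 largest=16 -> 100*(19-16)/19 = 300/19 ≈ 15.789 -> rounds to 16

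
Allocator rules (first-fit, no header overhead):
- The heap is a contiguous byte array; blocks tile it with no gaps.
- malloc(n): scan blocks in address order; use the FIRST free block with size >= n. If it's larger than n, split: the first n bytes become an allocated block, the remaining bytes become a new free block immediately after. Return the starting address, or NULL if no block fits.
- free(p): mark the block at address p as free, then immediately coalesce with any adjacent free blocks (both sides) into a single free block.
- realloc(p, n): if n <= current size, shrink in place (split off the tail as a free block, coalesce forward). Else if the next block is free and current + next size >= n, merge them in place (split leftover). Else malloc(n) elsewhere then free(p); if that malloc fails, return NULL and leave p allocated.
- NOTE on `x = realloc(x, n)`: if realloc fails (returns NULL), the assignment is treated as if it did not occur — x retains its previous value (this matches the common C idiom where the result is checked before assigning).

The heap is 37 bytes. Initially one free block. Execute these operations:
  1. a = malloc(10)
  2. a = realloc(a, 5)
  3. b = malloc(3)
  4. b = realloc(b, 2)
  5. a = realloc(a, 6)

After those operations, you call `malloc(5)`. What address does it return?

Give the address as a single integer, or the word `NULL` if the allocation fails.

Op 1: a = malloc(10) -> a = 0; heap: [0-9 ALLOC][10-36 FREE]
Op 2: a = realloc(a, 5) -> a = 0; heap: [0-4 ALLOC][5-36 FREE]
Op 3: b = malloc(3) -> b = 5; heap: [0-4 ALLOC][5-7 ALLOC][8-36 FREE]
Op 4: b = realloc(b, 2) -> b = 5; heap: [0-4 ALLOC][5-6 ALLOC][7-36 FREE]
Op 5: a = realloc(a, 6) -> a = 7; heap: [0-4 FREE][5-6 ALLOC][7-12 ALLOC][13-36 FREE]
malloc(5): first-fit scan over [0-4 FREE][5-6 ALLOC][7-12 ALLOC][13-36 FREE] -> 0

Answer: 0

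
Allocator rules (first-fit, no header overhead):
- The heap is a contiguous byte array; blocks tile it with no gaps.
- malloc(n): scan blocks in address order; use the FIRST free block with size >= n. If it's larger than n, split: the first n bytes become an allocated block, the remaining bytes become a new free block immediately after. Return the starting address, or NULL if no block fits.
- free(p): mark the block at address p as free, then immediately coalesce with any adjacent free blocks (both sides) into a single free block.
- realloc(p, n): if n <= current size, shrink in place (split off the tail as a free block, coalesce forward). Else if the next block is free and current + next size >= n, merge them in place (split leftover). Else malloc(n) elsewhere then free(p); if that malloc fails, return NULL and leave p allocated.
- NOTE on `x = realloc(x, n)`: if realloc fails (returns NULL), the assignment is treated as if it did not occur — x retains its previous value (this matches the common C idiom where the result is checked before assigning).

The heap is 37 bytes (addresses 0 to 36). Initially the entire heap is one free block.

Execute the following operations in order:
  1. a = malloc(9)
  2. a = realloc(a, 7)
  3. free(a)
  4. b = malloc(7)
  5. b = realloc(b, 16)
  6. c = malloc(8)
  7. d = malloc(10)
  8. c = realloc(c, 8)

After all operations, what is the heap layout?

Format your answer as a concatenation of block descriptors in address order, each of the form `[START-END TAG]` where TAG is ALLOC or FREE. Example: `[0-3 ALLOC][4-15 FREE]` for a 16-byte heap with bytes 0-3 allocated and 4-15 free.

Answer: [0-15 ALLOC][16-23 ALLOC][24-33 ALLOC][34-36 FREE]

Derivation:
Op 1: a = malloc(9) -> a = 0; heap: [0-8 ALLOC][9-36 FREE]
Op 2: a = realloc(a, 7) -> a = 0; heap: [0-6 ALLOC][7-36 FREE]
Op 3: free(a) -> (freed a); heap: [0-36 FREE]
Op 4: b = malloc(7) -> b = 0; heap: [0-6 ALLOC][7-36 FREE]
Op 5: b = realloc(b, 16) -> b = 0; heap: [0-15 ALLOC][16-36 FREE]
Op 6: c = malloc(8) -> c = 16; heap: [0-15 ALLOC][16-23 ALLOC][24-36 FREE]
Op 7: d = malloc(10) -> d = 24; heap: [0-15 ALLOC][16-23 ALLOC][24-33 ALLOC][34-36 FREE]
Op 8: c = realloc(c, 8) -> c = 16; heap: [0-15 ALLOC][16-23 ALLOC][24-33 ALLOC][34-36 FREE]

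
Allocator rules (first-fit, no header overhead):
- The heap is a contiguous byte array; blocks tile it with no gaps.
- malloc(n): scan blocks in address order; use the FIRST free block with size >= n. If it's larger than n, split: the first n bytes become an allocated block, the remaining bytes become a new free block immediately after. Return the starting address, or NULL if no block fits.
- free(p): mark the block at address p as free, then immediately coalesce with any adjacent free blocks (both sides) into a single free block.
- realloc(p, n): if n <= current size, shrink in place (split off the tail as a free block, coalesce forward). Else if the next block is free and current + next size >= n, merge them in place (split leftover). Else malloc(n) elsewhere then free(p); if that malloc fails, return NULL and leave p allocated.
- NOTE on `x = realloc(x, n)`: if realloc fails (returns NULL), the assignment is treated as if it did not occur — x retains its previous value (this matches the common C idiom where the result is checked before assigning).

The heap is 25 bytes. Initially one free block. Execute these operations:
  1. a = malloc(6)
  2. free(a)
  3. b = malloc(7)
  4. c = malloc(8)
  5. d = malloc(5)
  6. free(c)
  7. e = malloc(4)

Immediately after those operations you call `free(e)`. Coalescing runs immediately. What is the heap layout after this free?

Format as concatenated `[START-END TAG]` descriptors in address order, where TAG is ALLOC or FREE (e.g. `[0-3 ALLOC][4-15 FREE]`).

Op 1: a = malloc(6) -> a = 0; heap: [0-5 ALLOC][6-24 FREE]
Op 2: free(a) -> (freed a); heap: [0-24 FREE]
Op 3: b = malloc(7) -> b = 0; heap: [0-6 ALLOC][7-24 FREE]
Op 4: c = malloc(8) -> c = 7; heap: [0-6 ALLOC][7-14 ALLOC][15-24 FREE]
Op 5: d = malloc(5) -> d = 15; heap: [0-6 ALLOC][7-14 ALLOC][15-19 ALLOC][20-24 FREE]
Op 6: free(c) -> (freed c); heap: [0-6 ALLOC][7-14 FREE][15-19 ALLOC][20-24 FREE]
Op 7: e = malloc(4) -> e = 7; heap: [0-6 ALLOC][7-10 ALLOC][11-14 FREE][15-19 ALLOC][20-24 FREE]
free(e): e = 7 -> block [7-10 ALLOC]; mark free, coalesce with adjacent free neighbors -> [0-6 ALLOC][7-14 FREE][15-19 ALLOC][20-24 FREE]

Answer: [0-6 ALLOC][7-14 FREE][15-19 ALLOC][20-24 FREE]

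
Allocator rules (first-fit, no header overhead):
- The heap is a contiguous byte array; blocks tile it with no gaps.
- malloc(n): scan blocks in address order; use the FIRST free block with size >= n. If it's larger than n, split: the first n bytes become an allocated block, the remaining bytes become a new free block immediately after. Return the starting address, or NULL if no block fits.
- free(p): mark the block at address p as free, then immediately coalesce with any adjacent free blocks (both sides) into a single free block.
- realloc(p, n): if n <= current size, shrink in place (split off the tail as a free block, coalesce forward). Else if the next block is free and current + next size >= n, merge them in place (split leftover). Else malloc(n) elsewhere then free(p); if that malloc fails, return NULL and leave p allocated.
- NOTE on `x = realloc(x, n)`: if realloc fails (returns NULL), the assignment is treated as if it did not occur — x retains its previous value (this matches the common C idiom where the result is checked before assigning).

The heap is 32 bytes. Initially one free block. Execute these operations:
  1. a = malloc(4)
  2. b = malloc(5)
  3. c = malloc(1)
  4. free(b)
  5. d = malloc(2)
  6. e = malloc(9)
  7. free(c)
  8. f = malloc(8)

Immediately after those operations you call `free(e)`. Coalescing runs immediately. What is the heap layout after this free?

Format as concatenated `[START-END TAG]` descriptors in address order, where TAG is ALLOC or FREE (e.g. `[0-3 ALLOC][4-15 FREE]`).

Op 1: a = malloc(4) -> a = 0; heap: [0-3 ALLOC][4-31 FREE]
Op 2: b = malloc(5) -> b = 4; heap: [0-3 ALLOC][4-8 ALLOC][9-31 FREE]
Op 3: c = malloc(1) -> c = 9; heap: [0-3 ALLOC][4-8 ALLOC][9-9 ALLOC][10-31 FREE]
Op 4: free(b) -> (freed b); heap: [0-3 ALLOC][4-8 FREE][9-9 ALLOC][10-31 FREE]
Op 5: d = malloc(2) -> d = 4; heap: [0-3 ALLOC][4-5 ALLOC][6-8 FREE][9-9 ALLOC][10-31 FREE]
Op 6: e = malloc(9) -> e = 10; heap: [0-3 ALLOC][4-5 ALLOC][6-8 FREE][9-9 ALLOC][10-18 ALLOC][19-31 FREE]
Op 7: free(c) -> (freed c); heap: [0-3 ALLOC][4-5 ALLOC][6-9 FREE][10-18 ALLOC][19-31 FREE]
Op 8: f = malloc(8) -> f = 19; heap: [0-3 ALLOC][4-5 ALLOC][6-9 FREE][10-18 ALLOC][19-26 ALLOC][27-31 FREE]
free(e): e = 10 -> block [10-18 ALLOC]; mark free, coalesce with adjacent free neighbors -> [0-3 ALLOC][4-5 ALLOC][6-18 FREE][19-26 ALLOC][27-31 FREE]

Answer: [0-3 ALLOC][4-5 ALLOC][6-18 FREE][19-26 ALLOC][27-31 FREE]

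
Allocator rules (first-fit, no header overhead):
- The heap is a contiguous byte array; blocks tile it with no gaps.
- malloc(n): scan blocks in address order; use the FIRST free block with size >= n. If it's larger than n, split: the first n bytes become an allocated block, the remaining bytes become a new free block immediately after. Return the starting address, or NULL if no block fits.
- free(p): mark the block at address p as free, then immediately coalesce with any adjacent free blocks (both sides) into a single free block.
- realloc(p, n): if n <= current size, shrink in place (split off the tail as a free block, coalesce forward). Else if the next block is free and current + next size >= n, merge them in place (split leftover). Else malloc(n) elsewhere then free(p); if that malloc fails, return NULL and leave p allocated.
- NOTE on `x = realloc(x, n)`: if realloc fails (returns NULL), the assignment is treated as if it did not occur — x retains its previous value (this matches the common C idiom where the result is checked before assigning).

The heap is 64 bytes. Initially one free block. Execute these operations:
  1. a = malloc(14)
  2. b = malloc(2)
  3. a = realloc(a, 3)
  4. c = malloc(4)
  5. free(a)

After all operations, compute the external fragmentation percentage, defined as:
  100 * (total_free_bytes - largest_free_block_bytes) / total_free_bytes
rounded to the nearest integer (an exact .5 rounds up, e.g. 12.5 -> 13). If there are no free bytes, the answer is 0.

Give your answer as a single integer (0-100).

Answer: 17

Derivation:
Op 1: a = malloc(14) -> a = 0; heap: [0-13 ALLOC][14-63 FREE]
Op 2: b = malloc(2) -> b = 14; heap: [0-13 ALLOC][14-15 ALLOC][16-63 FREE]
Op 3: a = realloc(a, 3) -> a = 0; heap: [0-2 ALLOC][3-13 FREE][14-15 ALLOC][16-63 FREE]
Op 4: c = malloc(4) -> c = 3; heap: [0-2 ALLOC][3-6 ALLOC][7-13 FREE][14-15 ALLOC][16-63 FREE]
Op 5: free(a) -> (freed a); heap: [0-2 FREE][3-6 ALLOC][7-13 FREE][14-15 ALLOC][16-63 FREE]
Free blocks: [3 7 48] total_free=58 largest=48 -> 100*(58-48)/58 = 1000/58 ≈ 17.241 -> rounds to 17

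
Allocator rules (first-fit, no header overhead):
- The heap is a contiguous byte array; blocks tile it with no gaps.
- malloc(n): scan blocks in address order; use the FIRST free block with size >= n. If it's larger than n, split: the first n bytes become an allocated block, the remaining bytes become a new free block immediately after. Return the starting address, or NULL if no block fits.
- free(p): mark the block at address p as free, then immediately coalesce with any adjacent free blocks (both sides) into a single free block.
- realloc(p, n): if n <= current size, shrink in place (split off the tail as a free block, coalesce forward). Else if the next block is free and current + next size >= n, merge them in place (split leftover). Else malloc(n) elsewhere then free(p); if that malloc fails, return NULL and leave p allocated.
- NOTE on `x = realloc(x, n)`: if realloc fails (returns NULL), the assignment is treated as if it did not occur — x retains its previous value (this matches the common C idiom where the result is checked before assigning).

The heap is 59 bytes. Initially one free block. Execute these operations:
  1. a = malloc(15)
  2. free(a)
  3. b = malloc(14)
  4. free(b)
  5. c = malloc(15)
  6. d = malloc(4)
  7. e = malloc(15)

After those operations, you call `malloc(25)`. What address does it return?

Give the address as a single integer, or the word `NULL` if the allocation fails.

Op 1: a = malloc(15) -> a = 0; heap: [0-14 ALLOC][15-58 FREE]
Op 2: free(a) -> (freed a); heap: [0-58 FREE]
Op 3: b = malloc(14) -> b = 0; heap: [0-13 ALLOC][14-58 FREE]
Op 4: free(b) -> (freed b); heap: [0-58 FREE]
Op 5: c = malloc(15) -> c = 0; heap: [0-14 ALLOC][15-58 FREE]
Op 6: d = malloc(4) -> d = 15; heap: [0-14 ALLOC][15-18 ALLOC][19-58 FREE]
Op 7: e = malloc(15) -> e = 19; heap: [0-14 ALLOC][15-18 ALLOC][19-33 ALLOC][34-58 FREE]
malloc(25): first-fit scan over [0-14 ALLOC][15-18 ALLOC][19-33 ALLOC][34-58 FREE] -> 34

Answer: 34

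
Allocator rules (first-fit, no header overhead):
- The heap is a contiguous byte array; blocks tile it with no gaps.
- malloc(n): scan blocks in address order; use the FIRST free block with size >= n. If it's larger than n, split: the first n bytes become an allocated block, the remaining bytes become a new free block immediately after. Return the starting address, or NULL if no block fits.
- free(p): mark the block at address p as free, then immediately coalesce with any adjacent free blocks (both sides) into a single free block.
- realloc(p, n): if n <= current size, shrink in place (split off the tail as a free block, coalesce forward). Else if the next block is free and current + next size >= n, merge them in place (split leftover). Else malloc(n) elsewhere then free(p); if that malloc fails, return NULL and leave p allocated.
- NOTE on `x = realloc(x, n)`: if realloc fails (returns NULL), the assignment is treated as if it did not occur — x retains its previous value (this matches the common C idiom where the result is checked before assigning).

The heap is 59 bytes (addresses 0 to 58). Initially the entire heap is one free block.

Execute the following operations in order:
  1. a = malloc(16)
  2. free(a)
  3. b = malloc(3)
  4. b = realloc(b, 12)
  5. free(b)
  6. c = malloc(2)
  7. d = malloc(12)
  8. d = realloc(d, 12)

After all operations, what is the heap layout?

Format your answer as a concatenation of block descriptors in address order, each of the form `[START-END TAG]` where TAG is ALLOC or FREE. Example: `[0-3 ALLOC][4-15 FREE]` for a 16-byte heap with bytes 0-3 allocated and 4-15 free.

Op 1: a = malloc(16) -> a = 0; heap: [0-15 ALLOC][16-58 FREE]
Op 2: free(a) -> (freed a); heap: [0-58 FREE]
Op 3: b = malloc(3) -> b = 0; heap: [0-2 ALLOC][3-58 FREE]
Op 4: b = realloc(b, 12) -> b = 0; heap: [0-11 ALLOC][12-58 FREE]
Op 5: free(b) -> (freed b); heap: [0-58 FREE]
Op 6: c = malloc(2) -> c = 0; heap: [0-1 ALLOC][2-58 FREE]
Op 7: d = malloc(12) -> d = 2; heap: [0-1 ALLOC][2-13 ALLOC][14-58 FREE]
Op 8: d = realloc(d, 12) -> d = 2; heap: [0-1 ALLOC][2-13 ALLOC][14-58 FREE]

Answer: [0-1 ALLOC][2-13 ALLOC][14-58 FREE]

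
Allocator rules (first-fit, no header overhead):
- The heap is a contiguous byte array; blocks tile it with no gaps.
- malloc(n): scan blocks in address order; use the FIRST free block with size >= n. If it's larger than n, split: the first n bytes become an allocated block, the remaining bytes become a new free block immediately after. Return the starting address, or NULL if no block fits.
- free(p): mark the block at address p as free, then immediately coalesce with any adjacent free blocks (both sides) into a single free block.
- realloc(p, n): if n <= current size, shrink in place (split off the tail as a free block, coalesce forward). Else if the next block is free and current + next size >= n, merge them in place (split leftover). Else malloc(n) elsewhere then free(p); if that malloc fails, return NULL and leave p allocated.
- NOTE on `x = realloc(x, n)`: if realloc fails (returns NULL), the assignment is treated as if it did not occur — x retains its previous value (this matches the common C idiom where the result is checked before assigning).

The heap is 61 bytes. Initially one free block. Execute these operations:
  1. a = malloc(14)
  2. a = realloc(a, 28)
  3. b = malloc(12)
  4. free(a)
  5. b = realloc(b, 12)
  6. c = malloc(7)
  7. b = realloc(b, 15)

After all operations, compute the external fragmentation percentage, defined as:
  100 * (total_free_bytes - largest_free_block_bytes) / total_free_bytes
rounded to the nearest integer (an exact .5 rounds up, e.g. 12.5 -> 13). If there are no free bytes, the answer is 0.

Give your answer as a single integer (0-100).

Answer: 46

Derivation:
Op 1: a = malloc(14) -> a = 0; heap: [0-13 ALLOC][14-60 FREE]
Op 2: a = realloc(a, 28) -> a = 0; heap: [0-27 ALLOC][28-60 FREE]
Op 3: b = malloc(12) -> b = 28; heap: [0-27 ALLOC][28-39 ALLOC][40-60 FREE]
Op 4: free(a) -> (freed a); heap: [0-27 FREE][28-39 ALLOC][40-60 FREE]
Op 5: b = realloc(b, 12) -> b = 28; heap: [0-27 FREE][28-39 ALLOC][40-60 FREE]
Op 6: c = malloc(7) -> c = 0; heap: [0-6 ALLOC][7-27 FREE][28-39 ALLOC][40-60 FREE]
Op 7: b = realloc(b, 15) -> b = 28; heap: [0-6 ALLOC][7-27 FREE][28-42 ALLOC][43-60 FREE]
Free blocks: [21 18] total_free=39 largest=21 -> 100*(39-21)/39 = 1800/39 ≈ 46.154 -> rounds to 46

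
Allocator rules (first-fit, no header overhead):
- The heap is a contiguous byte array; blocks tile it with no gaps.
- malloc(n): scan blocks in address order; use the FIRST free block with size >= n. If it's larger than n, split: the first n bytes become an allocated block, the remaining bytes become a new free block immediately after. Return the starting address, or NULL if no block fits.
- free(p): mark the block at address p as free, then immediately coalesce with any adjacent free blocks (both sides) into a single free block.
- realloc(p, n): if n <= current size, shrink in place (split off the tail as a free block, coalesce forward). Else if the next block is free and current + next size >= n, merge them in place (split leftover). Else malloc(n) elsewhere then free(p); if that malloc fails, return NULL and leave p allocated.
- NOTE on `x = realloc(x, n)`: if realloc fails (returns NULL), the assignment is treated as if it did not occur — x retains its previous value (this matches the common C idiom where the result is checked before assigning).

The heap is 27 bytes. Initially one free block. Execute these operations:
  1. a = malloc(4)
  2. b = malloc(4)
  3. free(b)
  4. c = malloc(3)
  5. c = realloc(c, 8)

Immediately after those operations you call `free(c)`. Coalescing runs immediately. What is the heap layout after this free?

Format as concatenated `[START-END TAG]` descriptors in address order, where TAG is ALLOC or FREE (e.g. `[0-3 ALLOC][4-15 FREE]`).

Op 1: a = malloc(4) -> a = 0; heap: [0-3 ALLOC][4-26 FREE]
Op 2: b = malloc(4) -> b = 4; heap: [0-3 ALLOC][4-7 ALLOC][8-26 FREE]
Op 3: free(b) -> (freed b); heap: [0-3 ALLOC][4-26 FREE]
Op 4: c = malloc(3) -> c = 4; heap: [0-3 ALLOC][4-6 ALLOC][7-26 FREE]
Op 5: c = realloc(c, 8) -> c = 4; heap: [0-3 ALLOC][4-11 ALLOC][12-26 FREE]
free(c): c = 4 -> block [4-11 ALLOC]; mark free, coalesce with adjacent free neighbors -> [0-3 ALLOC][4-26 FREE]

Answer: [0-3 ALLOC][4-26 FREE]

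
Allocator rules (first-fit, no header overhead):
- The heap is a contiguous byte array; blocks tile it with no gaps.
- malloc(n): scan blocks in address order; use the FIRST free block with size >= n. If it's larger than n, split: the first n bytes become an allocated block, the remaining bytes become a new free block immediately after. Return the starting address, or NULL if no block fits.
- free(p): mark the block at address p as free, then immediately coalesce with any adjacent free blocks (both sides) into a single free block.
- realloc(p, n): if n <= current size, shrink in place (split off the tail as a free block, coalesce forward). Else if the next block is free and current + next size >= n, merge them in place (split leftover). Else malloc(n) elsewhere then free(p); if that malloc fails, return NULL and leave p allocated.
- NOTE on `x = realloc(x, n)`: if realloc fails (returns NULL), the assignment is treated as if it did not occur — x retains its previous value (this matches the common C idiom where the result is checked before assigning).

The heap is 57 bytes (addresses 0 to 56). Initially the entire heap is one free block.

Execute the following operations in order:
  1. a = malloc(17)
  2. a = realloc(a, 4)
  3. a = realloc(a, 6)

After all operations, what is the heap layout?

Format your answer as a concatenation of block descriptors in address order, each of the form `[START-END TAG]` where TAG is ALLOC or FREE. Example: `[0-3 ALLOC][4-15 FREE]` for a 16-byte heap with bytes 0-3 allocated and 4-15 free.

Op 1: a = malloc(17) -> a = 0; heap: [0-16 ALLOC][17-56 FREE]
Op 2: a = realloc(a, 4) -> a = 0; heap: [0-3 ALLOC][4-56 FREE]
Op 3: a = realloc(a, 6) -> a = 0; heap: [0-5 ALLOC][6-56 FREE]

Answer: [0-5 ALLOC][6-56 FREE]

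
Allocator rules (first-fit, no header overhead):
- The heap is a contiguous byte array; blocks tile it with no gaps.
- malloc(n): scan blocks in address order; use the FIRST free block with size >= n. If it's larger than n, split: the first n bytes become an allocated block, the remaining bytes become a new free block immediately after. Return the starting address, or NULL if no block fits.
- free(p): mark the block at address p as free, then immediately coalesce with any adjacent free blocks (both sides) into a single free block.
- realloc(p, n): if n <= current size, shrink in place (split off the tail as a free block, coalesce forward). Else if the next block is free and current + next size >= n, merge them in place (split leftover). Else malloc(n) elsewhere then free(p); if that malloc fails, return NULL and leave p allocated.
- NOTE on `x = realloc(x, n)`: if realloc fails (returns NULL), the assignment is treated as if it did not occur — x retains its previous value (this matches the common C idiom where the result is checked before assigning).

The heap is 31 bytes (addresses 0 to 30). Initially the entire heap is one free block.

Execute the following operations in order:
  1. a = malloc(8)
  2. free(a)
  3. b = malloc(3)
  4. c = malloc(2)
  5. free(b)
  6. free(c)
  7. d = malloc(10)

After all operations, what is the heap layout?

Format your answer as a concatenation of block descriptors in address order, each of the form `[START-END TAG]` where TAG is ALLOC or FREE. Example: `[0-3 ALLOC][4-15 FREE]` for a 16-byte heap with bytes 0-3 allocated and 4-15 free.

Answer: [0-9 ALLOC][10-30 FREE]

Derivation:
Op 1: a = malloc(8) -> a = 0; heap: [0-7 ALLOC][8-30 FREE]
Op 2: free(a) -> (freed a); heap: [0-30 FREE]
Op 3: b = malloc(3) -> b = 0; heap: [0-2 ALLOC][3-30 FREE]
Op 4: c = malloc(2) -> c = 3; heap: [0-2 ALLOC][3-4 ALLOC][5-30 FREE]
Op 5: free(b) -> (freed b); heap: [0-2 FREE][3-4 ALLOC][5-30 FREE]
Op 6: free(c) -> (freed c); heap: [0-30 FREE]
Op 7: d = malloc(10) -> d = 0; heap: [0-9 ALLOC][10-30 FREE]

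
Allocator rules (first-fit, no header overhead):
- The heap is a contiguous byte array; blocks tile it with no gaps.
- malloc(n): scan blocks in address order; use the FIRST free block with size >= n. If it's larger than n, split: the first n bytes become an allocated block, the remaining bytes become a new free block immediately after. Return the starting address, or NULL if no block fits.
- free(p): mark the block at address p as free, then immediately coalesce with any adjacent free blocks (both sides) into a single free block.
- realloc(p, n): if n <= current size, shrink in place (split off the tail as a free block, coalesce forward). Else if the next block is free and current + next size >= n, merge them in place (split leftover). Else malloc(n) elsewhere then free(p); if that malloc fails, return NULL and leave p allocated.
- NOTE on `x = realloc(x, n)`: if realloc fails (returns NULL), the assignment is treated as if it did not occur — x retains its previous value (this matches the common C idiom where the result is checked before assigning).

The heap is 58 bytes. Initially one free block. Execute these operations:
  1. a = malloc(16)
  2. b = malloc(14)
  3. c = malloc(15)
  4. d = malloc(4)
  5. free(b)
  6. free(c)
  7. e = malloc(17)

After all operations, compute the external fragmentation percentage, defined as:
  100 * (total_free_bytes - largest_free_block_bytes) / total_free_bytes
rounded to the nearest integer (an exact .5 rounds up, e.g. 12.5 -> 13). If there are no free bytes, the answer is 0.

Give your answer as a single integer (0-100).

Answer: 43

Derivation:
Op 1: a = malloc(16) -> a = 0; heap: [0-15 ALLOC][16-57 FREE]
Op 2: b = malloc(14) -> b = 16; heap: [0-15 ALLOC][16-29 ALLOC][30-57 FREE]
Op 3: c = malloc(15) -> c = 30; heap: [0-15 ALLOC][16-29 ALLOC][30-44 ALLOC][45-57 FREE]
Op 4: d = malloc(4) -> d = 45; heap: [0-15 ALLOC][16-29 ALLOC][30-44 ALLOC][45-48 ALLOC][49-57 FREE]
Op 5: free(b) -> (freed b); heap: [0-15 ALLOC][16-29 FREE][30-44 ALLOC][45-48 ALLOC][49-57 FREE]
Op 6: free(c) -> (freed c); heap: [0-15 ALLOC][16-44 FREE][45-48 ALLOC][49-57 FREE]
Op 7: e = malloc(17) -> e = 16; heap: [0-15 ALLOC][16-32 ALLOC][33-44 FREE][45-48 ALLOC][49-57 FREE]
Free blocks: [12 9] total_free=21 largest=12 -> 100*(21-12)/21 = 900/21 ≈ 42.857 -> rounds to 43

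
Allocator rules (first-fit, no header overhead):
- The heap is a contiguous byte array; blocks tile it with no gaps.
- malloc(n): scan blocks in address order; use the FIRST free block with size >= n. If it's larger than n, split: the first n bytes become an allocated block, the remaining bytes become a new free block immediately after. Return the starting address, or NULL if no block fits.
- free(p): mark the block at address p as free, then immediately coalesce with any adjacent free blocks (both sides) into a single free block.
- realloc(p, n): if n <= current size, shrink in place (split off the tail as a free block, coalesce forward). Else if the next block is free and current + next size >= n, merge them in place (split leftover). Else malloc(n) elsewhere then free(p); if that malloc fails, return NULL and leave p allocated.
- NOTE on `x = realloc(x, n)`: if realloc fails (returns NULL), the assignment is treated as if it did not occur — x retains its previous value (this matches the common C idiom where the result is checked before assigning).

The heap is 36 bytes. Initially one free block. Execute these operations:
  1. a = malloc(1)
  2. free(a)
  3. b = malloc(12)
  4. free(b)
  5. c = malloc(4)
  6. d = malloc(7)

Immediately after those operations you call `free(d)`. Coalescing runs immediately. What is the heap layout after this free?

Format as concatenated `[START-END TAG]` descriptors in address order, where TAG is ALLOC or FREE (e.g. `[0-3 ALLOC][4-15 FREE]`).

Op 1: a = malloc(1) -> a = 0; heap: [0-0 ALLOC][1-35 FREE]
Op 2: free(a) -> (freed a); heap: [0-35 FREE]
Op 3: b = malloc(12) -> b = 0; heap: [0-11 ALLOC][12-35 FREE]
Op 4: free(b) -> (freed b); heap: [0-35 FREE]
Op 5: c = malloc(4) -> c = 0; heap: [0-3 ALLOC][4-35 FREE]
Op 6: d = malloc(7) -> d = 4; heap: [0-3 ALLOC][4-10 ALLOC][11-35 FREE]
free(d): d = 4 -> block [4-10 ALLOC]; mark free, coalesce with adjacent free neighbors -> [0-3 ALLOC][4-35 FREE]

Answer: [0-3 ALLOC][4-35 FREE]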